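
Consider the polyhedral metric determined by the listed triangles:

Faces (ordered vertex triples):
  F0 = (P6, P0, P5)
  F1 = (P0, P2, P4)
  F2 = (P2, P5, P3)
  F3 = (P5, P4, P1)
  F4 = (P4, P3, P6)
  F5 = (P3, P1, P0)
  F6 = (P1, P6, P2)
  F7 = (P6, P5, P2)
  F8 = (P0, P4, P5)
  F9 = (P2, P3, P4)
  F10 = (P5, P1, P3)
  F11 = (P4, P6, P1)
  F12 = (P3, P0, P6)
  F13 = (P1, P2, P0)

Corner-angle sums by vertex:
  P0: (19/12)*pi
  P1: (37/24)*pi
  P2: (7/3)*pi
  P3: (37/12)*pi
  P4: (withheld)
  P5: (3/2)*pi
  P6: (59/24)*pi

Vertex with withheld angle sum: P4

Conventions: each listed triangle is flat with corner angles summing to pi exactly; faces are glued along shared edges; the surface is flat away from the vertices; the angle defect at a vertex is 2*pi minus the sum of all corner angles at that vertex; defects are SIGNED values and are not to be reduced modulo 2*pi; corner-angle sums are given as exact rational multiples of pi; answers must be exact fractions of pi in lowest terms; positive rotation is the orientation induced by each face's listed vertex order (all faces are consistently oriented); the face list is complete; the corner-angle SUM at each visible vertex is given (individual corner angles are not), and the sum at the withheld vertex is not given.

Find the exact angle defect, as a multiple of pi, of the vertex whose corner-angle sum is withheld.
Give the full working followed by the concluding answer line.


V = 7, E = 21, F = 14; chi = V - E + F = 0
Gauss-Bonnet: total defect = 2*pi*chi = 0; visible defects sum to -pi/2

Answer: defect(P4) = pi/2


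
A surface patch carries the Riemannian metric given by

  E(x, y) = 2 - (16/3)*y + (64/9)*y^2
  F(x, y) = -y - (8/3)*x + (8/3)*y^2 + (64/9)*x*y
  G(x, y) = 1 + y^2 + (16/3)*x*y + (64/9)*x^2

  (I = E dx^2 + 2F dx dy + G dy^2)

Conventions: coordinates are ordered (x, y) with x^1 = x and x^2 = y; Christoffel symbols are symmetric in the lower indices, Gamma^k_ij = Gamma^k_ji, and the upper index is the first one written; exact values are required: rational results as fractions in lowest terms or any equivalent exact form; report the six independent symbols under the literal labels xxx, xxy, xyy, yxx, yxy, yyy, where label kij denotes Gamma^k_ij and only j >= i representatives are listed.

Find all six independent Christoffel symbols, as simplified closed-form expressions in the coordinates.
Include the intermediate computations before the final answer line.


E = 2 - (16/3)*y + (64/9)*y^2; F = -y - (8/3)*x + (8/3)*y^2 + (64/9)*x*y; G = 1 + y^2 + (16/3)*x*y + (64/9)*x^2
Gamma^k_ij = (1/2) g^{kl} (d_i g_jl + d_j g_il - d_l g_ij), with g^inv = (1/(EG-F^2)) [[G, -F], [-F, E]]
first partials: E_x = 0, E_y = -16/3 + (128/9)*y, F_x = -8/3 + (64/9)*y, F_y = -1 + (16/3)*y + (64/9)*x, G_x = (16/3)*y + (128/9)*x, G_y = 2*y + (16/3)*x
D = EG - F^2 = 2 - (16/3)*y + (73/9)*y^2 + (16/3)*x*y + (64/9)*x^2
expanded: Gamma^x_xx = (G E_x - 2F F_x + F E_y)/(2D), Gamma^x_xy = (G E_y - F G_x)/(2D), Gamma^x_yy = (2G F_y - G G_x - F G_y)/(2D), Gamma^y_xx = (2E F_x - E E_y - F E_x)/(2D), Gamma^y_xy = (E G_x - F E_y)/(2D), Gamma^y_yy = (E G_y - 2F F_y + F G_x)/(2D); substitute and cancel common factors

Answer: Gamma_xxx = 0, Gamma_xxy = (64*y - 24)/(64*x^2 + 48*x*y + 73*y^2 - 48*y + 18), Gamma_xyy = (24*y - 9)/(64*x^2 + 48*x*y + 73*y^2 - 48*y + 18), Gamma_yxx = 0, Gamma_yxy = (64*x + 24*y)/(64*x^2 + 48*x*y + 73*y^2 - 48*y + 18), Gamma_yyy = (24*x + 9*y)/(64*x^2 + 48*x*y + 73*y^2 - 48*y + 18)


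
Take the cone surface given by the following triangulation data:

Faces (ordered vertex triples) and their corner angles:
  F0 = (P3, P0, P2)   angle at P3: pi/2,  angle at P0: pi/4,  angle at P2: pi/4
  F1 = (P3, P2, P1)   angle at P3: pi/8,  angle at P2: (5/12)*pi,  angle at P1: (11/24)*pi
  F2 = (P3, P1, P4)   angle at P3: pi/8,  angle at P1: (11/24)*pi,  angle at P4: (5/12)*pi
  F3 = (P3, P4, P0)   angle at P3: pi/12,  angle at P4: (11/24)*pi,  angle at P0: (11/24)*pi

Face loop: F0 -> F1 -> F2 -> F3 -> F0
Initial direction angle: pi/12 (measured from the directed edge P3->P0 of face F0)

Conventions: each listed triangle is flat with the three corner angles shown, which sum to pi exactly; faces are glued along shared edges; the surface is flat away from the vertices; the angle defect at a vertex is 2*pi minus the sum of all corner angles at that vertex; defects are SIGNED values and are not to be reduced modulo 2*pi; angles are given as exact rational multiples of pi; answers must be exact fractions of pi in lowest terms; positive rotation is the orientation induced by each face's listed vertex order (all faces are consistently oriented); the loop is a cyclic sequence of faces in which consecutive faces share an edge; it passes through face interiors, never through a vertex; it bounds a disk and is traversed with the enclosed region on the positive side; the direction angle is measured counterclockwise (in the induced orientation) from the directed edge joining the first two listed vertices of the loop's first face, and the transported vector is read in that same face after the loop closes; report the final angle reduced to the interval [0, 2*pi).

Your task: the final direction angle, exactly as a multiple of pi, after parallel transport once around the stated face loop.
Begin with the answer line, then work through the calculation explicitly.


Answer: final direction angle = (5/4)*pi

enclosed vertex P3: corner angles sum to (5/6)*pi, defect = 2*pi - (5/6)*pi = (7/6)*pi
transport around the loop rotates by the sum of enclosed defects; add to the initial angle mod 2*pi
final angle = pi/12 + (7/6)*pi = (5/4)*pi (mod 2*pi)


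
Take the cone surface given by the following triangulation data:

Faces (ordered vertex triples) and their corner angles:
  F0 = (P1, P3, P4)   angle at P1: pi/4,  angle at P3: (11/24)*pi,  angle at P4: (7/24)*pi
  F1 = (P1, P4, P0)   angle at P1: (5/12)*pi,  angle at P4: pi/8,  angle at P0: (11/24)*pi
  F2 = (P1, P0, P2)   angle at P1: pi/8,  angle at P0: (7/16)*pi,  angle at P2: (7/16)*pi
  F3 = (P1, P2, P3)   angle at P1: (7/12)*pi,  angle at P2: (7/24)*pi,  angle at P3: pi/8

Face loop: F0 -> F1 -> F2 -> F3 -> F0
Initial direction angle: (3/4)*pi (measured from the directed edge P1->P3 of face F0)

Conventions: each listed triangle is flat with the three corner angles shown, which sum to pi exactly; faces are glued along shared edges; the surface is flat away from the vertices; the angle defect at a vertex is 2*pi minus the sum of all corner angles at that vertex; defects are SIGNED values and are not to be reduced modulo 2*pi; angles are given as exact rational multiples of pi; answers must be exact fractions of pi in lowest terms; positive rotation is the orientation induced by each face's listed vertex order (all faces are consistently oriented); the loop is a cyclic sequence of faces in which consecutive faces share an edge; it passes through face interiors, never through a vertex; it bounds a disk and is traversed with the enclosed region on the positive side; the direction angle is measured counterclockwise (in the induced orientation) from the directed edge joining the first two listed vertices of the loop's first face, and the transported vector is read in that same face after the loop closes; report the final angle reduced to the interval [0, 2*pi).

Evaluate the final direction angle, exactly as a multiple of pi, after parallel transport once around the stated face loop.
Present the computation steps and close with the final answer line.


enclosed vertex P1: corner angles sum to (11/8)*pi, defect = 2*pi - (11/8)*pi = (5/8)*pi
the rotation equals the total enclosed defect, so the final angle is initial + defects (mod 2*pi)
final angle = (3/4)*pi + (5/8)*pi = (11/8)*pi (mod 2*pi)

Answer: final direction angle = (11/8)*pi


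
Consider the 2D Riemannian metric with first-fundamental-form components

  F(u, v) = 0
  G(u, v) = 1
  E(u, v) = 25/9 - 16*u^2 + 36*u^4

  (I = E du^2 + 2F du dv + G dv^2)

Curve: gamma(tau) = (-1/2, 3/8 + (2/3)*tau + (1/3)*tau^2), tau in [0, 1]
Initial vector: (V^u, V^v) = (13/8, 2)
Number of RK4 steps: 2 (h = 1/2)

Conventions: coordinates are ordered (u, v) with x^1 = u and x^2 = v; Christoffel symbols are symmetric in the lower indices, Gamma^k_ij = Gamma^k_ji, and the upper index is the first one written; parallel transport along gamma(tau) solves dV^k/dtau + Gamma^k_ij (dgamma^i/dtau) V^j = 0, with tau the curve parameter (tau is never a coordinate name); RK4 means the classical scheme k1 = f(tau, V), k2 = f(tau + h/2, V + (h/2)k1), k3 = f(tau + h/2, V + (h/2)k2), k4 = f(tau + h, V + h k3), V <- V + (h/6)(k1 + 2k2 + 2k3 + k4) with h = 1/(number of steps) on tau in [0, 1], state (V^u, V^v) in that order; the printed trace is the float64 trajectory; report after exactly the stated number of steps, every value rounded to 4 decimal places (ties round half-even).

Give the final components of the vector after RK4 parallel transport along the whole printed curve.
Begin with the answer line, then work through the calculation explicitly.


Answer: V^u = 1.6250, V^v = 2.0000

gamma'(tau) = (0, 2/3 + (2/3)*tau); f(tau, V)^k = -Gamma^k_ij(gamma(tau)) gamma'^i(tau) V^j; h = 1/2; intermediate values shown to 6 dp
curve data and Christoffel symbols at the stage parameters:
  tau = 0.000000: gamma = (-0.500000, 0.375000), gamma' = (0.000000, 0.666667); Gamma_uuu = -0.972973, Gamma_uuv = 0.000000, Gamma_uvv = 0.000000, Gamma_vuu = 0.000000, Gamma_vuv = 0.000000, Gamma_vvv = 0.000000
  tau = 0.250000: gamma = (-0.500000, 0.562500), gamma' = (0.000000, 0.833333); Gamma_uuu = -0.972973, Gamma_uuv = 0.000000, Gamma_uvv = 0.000000, Gamma_vuu = 0.000000, Gamma_vuv = 0.000000, Gamma_vvv = 0.000000
  tau = 0.500000: gamma = (-0.500000, 0.791667), gamma' = (0.000000, 1.000000); Gamma_uuu = -0.972973, Gamma_uuv = 0.000000, Gamma_uvv = 0.000000, Gamma_vuu = 0.000000, Gamma_vuv = 0.000000, Gamma_vvv = 0.000000
  tau = 0.750000: gamma = (-0.500000, 1.062500), gamma' = (0.000000, 1.166667); Gamma_uuu = -0.972973, Gamma_uuv = 0.000000, Gamma_uvv = 0.000000, Gamma_vuu = 0.000000, Gamma_vuv = 0.000000, Gamma_vvv = 0.000000
  tau = 1.000000: gamma = (-0.500000, 1.375000), gamma' = (0.000000, 1.333333); Gamma_uuu = -0.972973, Gamma_uuv = 0.000000, Gamma_uvv = 0.000000, Gamma_vuu = 0.000000, Gamma_vuv = 0.000000, Gamma_vvv = 0.000000
step 0: V^u = 1.6250, V^v = 2.0000
step 1: k1 = (0.000000, 0.000000), k2 = (0.000000, 0.000000), k3 = (0.000000, 0.000000), k4 = (0.000000, 0.000000); V <- V + (h/6)(k1 + 2k2 + 2k3 + k4): V^u = 1.6250, V^v = 2.0000
step 2: k1 = (0.000000, 0.000000), k2 = (0.000000, 0.000000), k3 = (0.000000, 0.000000), k4 = (0.000000, 0.000000); V <- V + (h/6)(k1 + 2k2 + 2k3 + k4): V^u = 1.6250, V^v = 2.0000


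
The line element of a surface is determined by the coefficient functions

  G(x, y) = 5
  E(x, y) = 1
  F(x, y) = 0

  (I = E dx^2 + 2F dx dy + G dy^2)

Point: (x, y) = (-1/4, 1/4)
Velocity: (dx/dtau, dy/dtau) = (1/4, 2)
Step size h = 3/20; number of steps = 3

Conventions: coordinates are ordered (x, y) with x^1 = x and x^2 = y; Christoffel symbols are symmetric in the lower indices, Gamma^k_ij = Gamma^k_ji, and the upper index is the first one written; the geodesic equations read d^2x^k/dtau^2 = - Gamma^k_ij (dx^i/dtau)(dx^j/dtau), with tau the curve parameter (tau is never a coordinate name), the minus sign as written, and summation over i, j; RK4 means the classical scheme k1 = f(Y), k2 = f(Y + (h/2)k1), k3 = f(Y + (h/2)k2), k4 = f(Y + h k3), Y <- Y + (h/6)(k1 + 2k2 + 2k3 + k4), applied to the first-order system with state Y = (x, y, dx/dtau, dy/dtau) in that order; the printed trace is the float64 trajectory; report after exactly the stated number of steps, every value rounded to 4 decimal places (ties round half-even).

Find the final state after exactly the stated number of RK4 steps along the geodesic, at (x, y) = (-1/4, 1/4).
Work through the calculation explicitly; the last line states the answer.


f(Y) = (dx/dtau, dy/dtau, -Gamma^x_ij Y'^i Y'^j, -Gamma^y_ij Y'^i Y'^j) with the Gammas evaluated at the stage position; h = 0.150000; intermediate values shown to 6 dp
step 0: x = -0.2500, y = 0.2500, dx/dtau = 0.2500, dy/dtau = 2.0000
step 1:
  k1: at (x, y) = (-0.250000, 0.250000), (dx/dtau, dy/dtau) = (0.250000, 2.000000); Gamma_xxx = 0.000000, Gamma_xxy = 0.000000, Gamma_xyy = 0.000000, Gamma_yxx = 0.000000, Gamma_yxy = 0.000000, Gamma_yyy = 0.000000; k1 = (0.250000, 2.000000, 0.000000, 0.000000)
  k2: at (x, y) = (-0.231250, 0.400000), (dx/dtau, dy/dtau) = (0.250000, 2.000000); Gamma_xxx = 0.000000, Gamma_xxy = 0.000000, Gamma_xyy = 0.000000, Gamma_yxx = 0.000000, Gamma_yxy = 0.000000, Gamma_yyy = 0.000000; k2 = (0.250000, 2.000000, 0.000000, 0.000000)
  k3: at (x, y) = (-0.231250, 0.400000), (dx/dtau, dy/dtau) = (0.250000, 2.000000); Gamma_xxx = 0.000000, Gamma_xxy = 0.000000, Gamma_xyy = 0.000000, Gamma_yxx = 0.000000, Gamma_yxy = 0.000000, Gamma_yyy = 0.000000; k3 = (0.250000, 2.000000, 0.000000, 0.000000)
  k4: at (x, y) = (-0.212500, 0.550000), (dx/dtau, dy/dtau) = (0.250000, 2.000000); Gamma_xxx = 0.000000, Gamma_xxy = 0.000000, Gamma_xyy = 0.000000, Gamma_yxx = 0.000000, Gamma_yxy = 0.000000, Gamma_yyy = 0.000000; k4 = (0.250000, 2.000000, 0.000000, 0.000000)
  Y <- Y + (h/6)(k1 + 2k2 + 2k3 + k4): x = -0.2125, y = 0.5500, dx/dtau = 0.2500, dy/dtau = 2.0000
step 2:
  k1: at (x, y) = (-0.212500, 0.550000), (dx/dtau, dy/dtau) = (0.250000, 2.000000); Gamma_xxx = 0.000000, Gamma_xxy = 0.000000, Gamma_xyy = 0.000000, Gamma_yxx = 0.000000, Gamma_yxy = 0.000000, Gamma_yyy = 0.000000; k1 = (0.250000, 2.000000, 0.000000, 0.000000)
  k2: at (x, y) = (-0.193750, 0.700000), (dx/dtau, dy/dtau) = (0.250000, 2.000000); Gamma_xxx = 0.000000, Gamma_xxy = 0.000000, Gamma_xyy = 0.000000, Gamma_yxx = 0.000000, Gamma_yxy = 0.000000, Gamma_yyy = 0.000000; k2 = (0.250000, 2.000000, 0.000000, 0.000000)
  k3: at (x, y) = (-0.193750, 0.700000), (dx/dtau, dy/dtau) = (0.250000, 2.000000); Gamma_xxx = 0.000000, Gamma_xxy = 0.000000, Gamma_xyy = 0.000000, Gamma_yxx = 0.000000, Gamma_yxy = 0.000000, Gamma_yyy = 0.000000; k3 = (0.250000, 2.000000, 0.000000, 0.000000)
  k4: at (x, y) = (-0.175000, 0.850000), (dx/dtau, dy/dtau) = (0.250000, 2.000000); Gamma_xxx = 0.000000, Gamma_xxy = 0.000000, Gamma_xyy = 0.000000, Gamma_yxx = 0.000000, Gamma_yxy = 0.000000, Gamma_yyy = 0.000000; k4 = (0.250000, 2.000000, 0.000000, 0.000000)
  Y <- Y + (h/6)(k1 + 2k2 + 2k3 + k4): x = -0.1750, y = 0.8500, dx/dtau = 0.2500, dy/dtau = 2.0000
step 3:
  k1: at (x, y) = (-0.175000, 0.850000), (dx/dtau, dy/dtau) = (0.250000, 2.000000); Gamma_xxx = 0.000000, Gamma_xxy = 0.000000, Gamma_xyy = 0.000000, Gamma_yxx = 0.000000, Gamma_yxy = 0.000000, Gamma_yyy = 0.000000; k1 = (0.250000, 2.000000, 0.000000, 0.000000)
  k2: at (x, y) = (-0.156250, 1.000000), (dx/dtau, dy/dtau) = (0.250000, 2.000000); Gamma_xxx = 0.000000, Gamma_xxy = 0.000000, Gamma_xyy = 0.000000, Gamma_yxx = 0.000000, Gamma_yxy = 0.000000, Gamma_yyy = 0.000000; k2 = (0.250000, 2.000000, 0.000000, 0.000000)
  k3: at (x, y) = (-0.156250, 1.000000), (dx/dtau, dy/dtau) = (0.250000, 2.000000); Gamma_xxx = 0.000000, Gamma_xxy = 0.000000, Gamma_xyy = 0.000000, Gamma_yxx = 0.000000, Gamma_yxy = 0.000000, Gamma_yyy = 0.000000; k3 = (0.250000, 2.000000, 0.000000, 0.000000)
  k4: at (x, y) = (-0.137500, 1.150000), (dx/dtau, dy/dtau) = (0.250000, 2.000000); Gamma_xxx = 0.000000, Gamma_xxy = 0.000000, Gamma_xyy = 0.000000, Gamma_yxx = 0.000000, Gamma_yxy = 0.000000, Gamma_yyy = 0.000000; k4 = (0.250000, 2.000000, 0.000000, 0.000000)
  Y <- Y + (h/6)(k1 + 2k2 + 2k3 + k4): x = -0.1375, y = 1.1500, dx/dtau = 0.2500, dy/dtau = 2.0000

Answer: x = -0.1375, y = 1.1500, dx/dtau = 0.2500, dy/dtau = 2.0000


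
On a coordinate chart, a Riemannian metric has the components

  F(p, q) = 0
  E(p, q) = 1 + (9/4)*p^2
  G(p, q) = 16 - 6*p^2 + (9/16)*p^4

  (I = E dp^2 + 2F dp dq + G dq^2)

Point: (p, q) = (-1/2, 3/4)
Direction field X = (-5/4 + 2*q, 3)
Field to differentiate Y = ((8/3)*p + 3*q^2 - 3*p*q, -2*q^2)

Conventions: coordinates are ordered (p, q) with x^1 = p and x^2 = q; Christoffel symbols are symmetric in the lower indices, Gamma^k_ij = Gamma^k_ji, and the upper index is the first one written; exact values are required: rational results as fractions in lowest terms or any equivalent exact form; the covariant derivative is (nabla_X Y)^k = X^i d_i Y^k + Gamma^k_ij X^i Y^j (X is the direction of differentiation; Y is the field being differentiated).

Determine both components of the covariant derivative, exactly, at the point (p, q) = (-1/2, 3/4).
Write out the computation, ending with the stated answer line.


E = 25/16, F = 0, G = 3721/256 at the point
E_p = -9/4, E_q = 0, F_p = 0, F_q = 0, G_p = 183/32, G_q = 0
EG - F^2 = 93025/4096;  g^inv = (4096/93025) * [[3721/256, 0], [0, 25/16]]
first-kind symbols [ij,l] = (1/2)(d_i g_jl + d_j g_il - d_l g_ij): [pp,p] = E_p/2 = -9/8, [pp,q] = F_p - E_q/2 = 0, [pq,p] = E_q/2 = 0, [pq,q] = G_p/2 = 183/64, [qq,p] = F_q - G_p/2 = -183/64, [qq,q] = G_q/2 = 0
Gamma^p_ij = (G*[ij,p] - F*[ij,q])/(EG - F^2), Gamma^q_ij = (E*[ij,q] - F*[ij,p])/(EG - F^2)
Gamma_ppp = -18/25, Gamma_ppq = 0, Gamma_pqq = -183/100, Gamma_qpp = 0, Gamma_qpq = 12/61, Gamma_qqq = 0
X = (1/4, 3), Y = (71/48, -9/8) at the point

Answer: (nabla_X Y)^p = 28817/1200, (nabla_X Y)^q = -3993/488


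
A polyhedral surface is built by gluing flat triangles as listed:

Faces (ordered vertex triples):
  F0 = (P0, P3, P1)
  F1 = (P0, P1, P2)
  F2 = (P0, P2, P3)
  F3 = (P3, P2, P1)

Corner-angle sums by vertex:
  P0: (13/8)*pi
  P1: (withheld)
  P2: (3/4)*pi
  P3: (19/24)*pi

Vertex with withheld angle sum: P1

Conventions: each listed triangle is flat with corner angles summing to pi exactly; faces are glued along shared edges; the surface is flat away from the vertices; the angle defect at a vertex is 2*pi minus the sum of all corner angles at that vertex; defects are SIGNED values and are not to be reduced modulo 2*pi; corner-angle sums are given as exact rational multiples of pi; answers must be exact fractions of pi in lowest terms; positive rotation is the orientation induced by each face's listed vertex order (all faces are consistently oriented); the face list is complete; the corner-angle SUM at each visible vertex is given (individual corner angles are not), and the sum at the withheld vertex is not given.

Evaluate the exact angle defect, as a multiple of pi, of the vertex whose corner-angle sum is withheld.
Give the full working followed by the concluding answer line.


V = 4, E = 6, F = 4; chi = V - E + F = 2
Gauss-Bonnet: total defect = 2*pi*chi = 4*pi; visible defects sum to (17/6)*pi

Answer: defect(P1) = (7/6)*pi


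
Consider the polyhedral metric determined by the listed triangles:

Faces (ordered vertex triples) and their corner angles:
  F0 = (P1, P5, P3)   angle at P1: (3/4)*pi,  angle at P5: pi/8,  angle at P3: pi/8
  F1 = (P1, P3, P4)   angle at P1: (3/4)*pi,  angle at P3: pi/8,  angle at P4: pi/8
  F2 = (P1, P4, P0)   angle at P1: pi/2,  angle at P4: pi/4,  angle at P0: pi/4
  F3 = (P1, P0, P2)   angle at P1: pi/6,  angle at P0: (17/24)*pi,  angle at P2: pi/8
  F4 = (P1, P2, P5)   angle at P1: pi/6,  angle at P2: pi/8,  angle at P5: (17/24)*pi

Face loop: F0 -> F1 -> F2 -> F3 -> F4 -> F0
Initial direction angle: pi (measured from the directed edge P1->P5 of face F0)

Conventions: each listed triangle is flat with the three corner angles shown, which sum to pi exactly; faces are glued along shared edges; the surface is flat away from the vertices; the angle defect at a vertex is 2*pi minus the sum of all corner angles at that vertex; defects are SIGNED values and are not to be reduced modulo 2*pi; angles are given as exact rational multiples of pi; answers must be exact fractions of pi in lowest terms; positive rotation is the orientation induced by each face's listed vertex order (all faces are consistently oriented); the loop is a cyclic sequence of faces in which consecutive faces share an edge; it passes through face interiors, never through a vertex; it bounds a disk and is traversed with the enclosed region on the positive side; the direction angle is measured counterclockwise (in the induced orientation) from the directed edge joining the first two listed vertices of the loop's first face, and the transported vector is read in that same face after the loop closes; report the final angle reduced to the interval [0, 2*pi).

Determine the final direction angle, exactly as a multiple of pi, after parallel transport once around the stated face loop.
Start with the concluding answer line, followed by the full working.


Answer: final direction angle = (2/3)*pi

enclosed vertex P1: corner angles sum to (7/3)*pi, defect = 2*pi - (7/3)*pi = -pi/3
final direction = starting direction + enclosed defect total, reduced mod 2*pi (induced orientation)
final angle = pi - pi/3 = (2/3)*pi (mod 2*pi)


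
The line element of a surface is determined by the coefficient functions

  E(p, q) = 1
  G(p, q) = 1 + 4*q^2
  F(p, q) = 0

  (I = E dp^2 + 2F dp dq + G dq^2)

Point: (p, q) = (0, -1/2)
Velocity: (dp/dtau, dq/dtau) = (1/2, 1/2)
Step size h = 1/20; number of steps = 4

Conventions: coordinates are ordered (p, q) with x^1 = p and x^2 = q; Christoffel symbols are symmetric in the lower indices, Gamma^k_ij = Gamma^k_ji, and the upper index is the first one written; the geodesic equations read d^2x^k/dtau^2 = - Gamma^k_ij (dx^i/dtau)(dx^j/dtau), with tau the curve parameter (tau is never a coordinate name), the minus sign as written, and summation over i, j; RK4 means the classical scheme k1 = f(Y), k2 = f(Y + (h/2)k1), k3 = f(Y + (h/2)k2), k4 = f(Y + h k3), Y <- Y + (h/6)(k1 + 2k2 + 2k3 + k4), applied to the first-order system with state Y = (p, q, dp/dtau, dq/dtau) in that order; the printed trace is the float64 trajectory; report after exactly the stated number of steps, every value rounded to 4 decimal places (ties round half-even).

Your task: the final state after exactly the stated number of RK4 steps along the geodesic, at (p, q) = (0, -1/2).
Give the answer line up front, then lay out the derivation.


Answer: p = 0.1000, q = -0.3947, dp/dtau = 0.5000, dq/dtau = 0.5550

f(Y) = (dp/dtau, dq/dtau, -Gamma^p_ij Y'^i Y'^j, -Gamma^q_ij Y'^i Y'^j) with the Gammas evaluated at the stage position; h = 0.050000; intermediate values shown to 6 dp
step 0: p = 0.0000, q = -0.5000, dp/dtau = 0.5000, dq/dtau = 0.5000
step 1:
  k1: at (p, q) = (0.000000, -0.500000), (dp/dtau, dq/dtau) = (0.500000, 0.500000); Gamma_ppp = 0.000000, Gamma_ppq = 0.000000, Gamma_pqq = 0.000000, Gamma_qpp = 0.000000, Gamma_qpq = 0.000000, Gamma_qqq = -1.000000; k1 = (0.500000, 0.500000, 0.000000, 0.250000)
  k2: at (p, q) = (0.012500, -0.487500), (dp/dtau, dq/dtau) = (0.500000, 0.506250); Gamma_ppp = 0.000000, Gamma_ppq = 0.000000, Gamma_pqq = 0.000000, Gamma_qpp = 0.000000, Gamma_qpq = 0.000000, Gamma_qqq = -0.999680; k2 = (0.500000, 0.506250, 0.000000, 0.256207)
  k3: at (p, q) = (0.012500, -0.487344), (dp/dtau, dq/dtau) = (0.500000, 0.506405); Gamma_ppp = 0.000000, Gamma_ppq = 0.000000, Gamma_pqq = 0.000000, Gamma_qpp = 0.000000, Gamma_qpq = 0.000000, Gamma_qqq = -0.999671; k3 = (0.500000, 0.506405, 0.000000, 0.256362)
  k4: at (p, q) = (0.025000, -0.474680), (dp/dtau, dq/dtau) = (0.500000, 0.512818); Gamma_ppp = 0.000000, Gamma_ppq = 0.000000, Gamma_pqq = 0.000000, Gamma_qpp = 0.000000, Gamma_qpq = 0.000000, Gamma_qqq = -0.998651; k4 = (0.500000, 0.512818, 0.000000, 0.262628)
  Y <- Y + (h/6)(k1 + 2k2 + 2k3 + k4): p = 0.0250, q = -0.4747, dp/dtau = 0.5000, dq/dtau = 0.5128
step 2:
  k1: at (p, q) = (0.025000, -0.474682), (dp/dtau, dq/dtau) = (0.500000, 0.512815); Gamma_ppp = 0.000000, Gamma_ppq = 0.000000, Gamma_pqq = 0.000000, Gamma_qpp = 0.000000, Gamma_qpq = 0.000000, Gamma_qqq = -0.998651; k1 = (0.500000, 0.512815, 0.000000, 0.262624)
  k2: at (p, q) = (0.037500, -0.461862), (dp/dtau, dq/dtau) = (0.500000, 0.519380); Gamma_ppp = 0.000000, Gamma_ppq = 0.000000, Gamma_pqq = 0.000000, Gamma_qpp = 0.000000, Gamma_qpq = 0.000000, Gamma_qqq = -0.996861; k2 = (0.500000, 0.519380, 0.000000, 0.268909)
  k3: at (p, q) = (0.037500, -0.461698), (dp/dtau, dq/dtau) = (0.500000, 0.519537); Gamma_ppp = 0.000000, Gamma_ppq = 0.000000, Gamma_pqq = 0.000000, Gamma_qpp = 0.000000, Gamma_qpq = 0.000000, Gamma_qqq = -0.996833; k3 = (0.500000, 0.519537, 0.000000, 0.269064)
  k4: at (p, q) = (0.050000, -0.448705), (dp/dtau, dq/dtau) = (0.500000, 0.526268); Gamma_ppp = 0.000000, Gamma_ppq = 0.000000, Gamma_pqq = 0.000000, Gamma_qpp = 0.000000, Gamma_qpq = 0.000000, Gamma_qqq = -0.994170; k4 = (0.500000, 0.526268, 0.000000, 0.275343)
  Y <- Y + (h/6)(k1 + 2k2 + 2k3 + k4): p = 0.0500, q = -0.4487, dp/dtau = 0.5000, dq/dtau = 0.5263
step 3:
  k1: at (p, q) = (0.050000, -0.448708), (dp/dtau, dq/dtau) = (0.500000, 0.526264); Gamma_ppp = 0.000000, Gamma_ppq = 0.000000, Gamma_pqq = 0.000000, Gamma_qpp = 0.000000, Gamma_qpq = 0.000000, Gamma_qqq = -0.994171; k1 = (0.500000, 0.526264, 0.000000, 0.275339)
  k2: at (p, q) = (0.062500, -0.435551), (dp/dtau, dq/dtau) = (0.500000, 0.533147); Gamma_ppp = 0.000000, Gamma_ppq = 0.000000, Gamma_pqq = 0.000000, Gamma_qpp = 0.000000, Gamma_qpq = 0.000000, Gamma_qqq = -0.990554; k2 = (0.500000, 0.533147, 0.000000, 0.281561)
  k3: at (p, q) = (0.062500, -0.435379), (dp/dtau, dq/dtau) = (0.500000, 0.533303); Gamma_ppp = 0.000000, Gamma_ppq = 0.000000, Gamma_pqq = 0.000000, Gamma_qpp = 0.000000, Gamma_qpq = 0.000000, Gamma_qqq = -0.990500; k3 = (0.500000, 0.533303, 0.000000, 0.281710)
  k4: at (p, q) = (0.075000, -0.422043), (dp/dtau, dq/dtau) = (0.500000, 0.540350); Gamma_ppp = 0.000000, Gamma_ppq = 0.000000, Gamma_pqq = 0.000000, Gamma_qpp = 0.000000, Gamma_qpq = 0.000000, Gamma_qqq = -0.985805; k4 = (0.500000, 0.540350, 0.000000, 0.287833)
  Y <- Y + (h/6)(k1 + 2k2 + 2k3 + k4): p = 0.0750, q = -0.4220, dp/dtau = 0.5000, dq/dtau = 0.5403
step 4:
  k1: at (p, q) = (0.075000, -0.422045), (dp/dtau, dq/dtau) = (0.500000, 0.540345); Gamma_ppp = 0.000000, Gamma_ppq = 0.000000, Gamma_pqq = 0.000000, Gamma_qpp = 0.000000, Gamma_qpq = 0.000000, Gamma_qqq = -0.985806; k1 = (0.500000, 0.540345, 0.000000, 0.287828)
  k2: at (p, q) = (0.087500, -0.408537), (dp/dtau, dq/dtau) = (0.500000, 0.547541); Gamma_ppp = 0.000000, Gamma_ppq = 0.000000, Gamma_pqq = 0.000000, Gamma_qpp = 0.000000, Gamma_qpq = 0.000000, Gamma_qqq = -0.979934; k2 = (0.500000, 0.547541, 0.000000, 0.293785)
  k3: at (p, q) = (0.087500, -0.408357), (dp/dtau, dq/dtau) = (0.500000, 0.547690); Gamma_ppp = 0.000000, Gamma_ppq = 0.000000, Gamma_pqq = 0.000000, Gamma_qpp = 0.000000, Gamma_qpq = 0.000000, Gamma_qqq = -0.979848; k3 = (0.500000, 0.547690, 0.000000, 0.293919)
  k4: at (p, q) = (0.100000, -0.394661), (dp/dtau, dq/dtau) = (0.500000, 0.555041); Gamma_ppp = 0.000000, Gamma_ppq = 0.000000, Gamma_pqq = 0.000000, Gamma_qpp = 0.000000, Gamma_qpq = 0.000000, Gamma_qqq = -0.972653; k4 = (0.500000, 0.555041, 0.000000, 0.299646)
  Y <- Y + (h/6)(k1 + 2k2 + 2k3 + k4): p = 0.1000, q = -0.3947, dp/dtau = 0.5000, dq/dtau = 0.5550


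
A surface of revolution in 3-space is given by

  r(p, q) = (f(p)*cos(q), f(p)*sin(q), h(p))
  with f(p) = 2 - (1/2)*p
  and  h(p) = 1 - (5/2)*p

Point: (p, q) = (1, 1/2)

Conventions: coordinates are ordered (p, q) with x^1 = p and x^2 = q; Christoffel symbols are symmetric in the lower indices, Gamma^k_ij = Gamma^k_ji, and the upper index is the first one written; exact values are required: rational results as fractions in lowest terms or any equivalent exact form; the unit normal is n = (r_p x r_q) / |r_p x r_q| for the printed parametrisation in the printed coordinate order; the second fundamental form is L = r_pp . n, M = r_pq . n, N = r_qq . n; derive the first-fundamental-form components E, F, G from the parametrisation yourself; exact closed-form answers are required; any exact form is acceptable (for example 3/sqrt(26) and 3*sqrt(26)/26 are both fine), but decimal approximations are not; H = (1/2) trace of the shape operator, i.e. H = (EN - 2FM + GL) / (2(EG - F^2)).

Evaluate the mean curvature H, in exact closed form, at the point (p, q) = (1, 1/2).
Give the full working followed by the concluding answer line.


f = 3/2, f' = -1/2, f'' = 0, h' = -5/2, h'' = 0
E = 13/2, F = 0, G = 9/4; answer radicand W^2 = 13/2
unnormalised second-form numerators: l = 0, m = 0, n = -15/4; L = l/sqrt(13/2), and similarly M = m/sqrt(W^2), N = n/sqrt(W^2)
H = (E*n - 2*F*m + G*l) / (2*(EG - F^2)*sqrt(W^2)); E*n - 2*F*m + G*l = -195/8, EG - F^2 = 117/8, so H = (-5/6)/sqrt(13/2)

Answer: H = -5*sqrt(26)/78


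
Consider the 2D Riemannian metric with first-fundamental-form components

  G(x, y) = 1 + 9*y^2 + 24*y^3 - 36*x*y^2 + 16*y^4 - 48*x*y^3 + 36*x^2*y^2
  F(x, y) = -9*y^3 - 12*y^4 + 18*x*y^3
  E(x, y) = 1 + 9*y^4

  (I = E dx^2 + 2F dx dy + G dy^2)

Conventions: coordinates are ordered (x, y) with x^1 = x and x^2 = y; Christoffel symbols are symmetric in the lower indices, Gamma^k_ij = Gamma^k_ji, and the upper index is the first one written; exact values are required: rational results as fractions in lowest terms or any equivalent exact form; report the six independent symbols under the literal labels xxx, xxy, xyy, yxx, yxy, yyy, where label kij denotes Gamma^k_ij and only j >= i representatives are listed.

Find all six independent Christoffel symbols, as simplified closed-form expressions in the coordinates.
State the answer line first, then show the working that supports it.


Answer: Gamma_xxx = 0, Gamma_xxy = 18*y^3/(36*x^2*y^2 - 48*x*y^3 - 36*x*y^2 + 25*y^4 + 24*y^3 + 9*y^2 + 1), Gamma_xyy = (18*x*y^2 - 24*y^3 - 9*y^2)/(36*x^2*y^2 - 48*x*y^3 - 36*x*y^2 + 25*y^4 + 24*y^3 + 9*y^2 + 1), Gamma_yxx = 0, Gamma_yxy = (36*x*y^2 - 24*y^3 - 18*y^2)/(36*x^2*y^2 - 48*x*y^3 - 36*x*y^2 + 25*y^4 + 24*y^3 + 9*y^2 + 1), Gamma_yyy = (36*x^2*y - 72*x*y^2 - 36*x*y + 32*y^3 + 36*y^2 + 9*y)/(36*x^2*y^2 - 48*x*y^3 - 36*x*y^2 + 25*y^4 + 24*y^3 + 9*y^2 + 1)

E = 1 + 9*y^4; F = -9*y^3 - 12*y^4 + 18*x*y^3; G = 1 + 9*y^2 + 24*y^3 - 36*x*y^2 + 16*y^4 - 48*x*y^3 + 36*x^2*y^2
Gamma^k_ij = (1/2) g^{kl} (d_i g_jl + d_j g_il - d_l g_ij), with g^inv = (1/(EG-F^2)) [[G, -F], [-F, E]]
first partials: E_x = 0, E_y = 36*y^3, F_x = 18*y^3, F_y = -27*y^2 - 48*y^3 + 54*x*y^2, G_x = -36*y^2 - 48*y^3 + 72*x*y^2, G_y = 18*y + 72*y^2 - 72*x*y + 64*y^3 - 144*x*y^2 + 72*x^2*y
D = EG - F^2 = 1 + 9*y^2 + 24*y^3 - 36*x*y^2 + 25*y^4 - 48*x*y^3 + 36*x^2*y^2
expanded: Gamma^x_xx = (G E_x - 2F F_x + F E_y)/(2D), Gamma^x_xy = (G E_y - F G_x)/(2D), Gamma^x_yy = (2G F_y - G G_x - F G_y)/(2D), Gamma^y_xx = (2E F_x - E E_y - F E_x)/(2D), Gamma^y_xy = (E G_x - F E_y)/(2D), Gamma^y_yy = (E G_y - 2F F_y + F G_x)/(2D); substitute and cancel common factors


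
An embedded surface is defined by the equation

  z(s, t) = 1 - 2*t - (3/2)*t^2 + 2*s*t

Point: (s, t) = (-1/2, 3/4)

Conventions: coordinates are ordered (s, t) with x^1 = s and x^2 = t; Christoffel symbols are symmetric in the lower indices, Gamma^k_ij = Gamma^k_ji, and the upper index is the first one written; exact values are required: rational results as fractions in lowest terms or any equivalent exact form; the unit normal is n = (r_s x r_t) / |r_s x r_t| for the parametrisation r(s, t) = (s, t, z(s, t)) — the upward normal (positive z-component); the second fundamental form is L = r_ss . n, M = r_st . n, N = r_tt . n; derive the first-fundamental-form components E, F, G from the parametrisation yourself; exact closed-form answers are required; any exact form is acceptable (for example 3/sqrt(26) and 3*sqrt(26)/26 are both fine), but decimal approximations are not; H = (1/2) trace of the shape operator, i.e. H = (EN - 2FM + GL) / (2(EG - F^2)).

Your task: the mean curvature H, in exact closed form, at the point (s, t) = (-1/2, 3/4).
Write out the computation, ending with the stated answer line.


z_s = 3/2, z_t = -21/4, z_ss = 0, z_st = 2, z_tt = -3
E = 13/4, F = -63/8, G = 457/16; answer radicand W^2 = 493/16
unnormalised second-form numerators: l = 0, m = 2, n = -3; L = l/sqrt(493/16), and similarly M = m/sqrt(W^2), N = n/sqrt(W^2)
H = (E*n - 2*F*m + G*l) / (2*(EG - F^2)*sqrt(W^2)); E*n - 2*F*m + G*l = 87/4, EG - F^2 = 493/16, so H = (6/17)/sqrt(493/16)

Answer: H = 24*sqrt(493)/8381


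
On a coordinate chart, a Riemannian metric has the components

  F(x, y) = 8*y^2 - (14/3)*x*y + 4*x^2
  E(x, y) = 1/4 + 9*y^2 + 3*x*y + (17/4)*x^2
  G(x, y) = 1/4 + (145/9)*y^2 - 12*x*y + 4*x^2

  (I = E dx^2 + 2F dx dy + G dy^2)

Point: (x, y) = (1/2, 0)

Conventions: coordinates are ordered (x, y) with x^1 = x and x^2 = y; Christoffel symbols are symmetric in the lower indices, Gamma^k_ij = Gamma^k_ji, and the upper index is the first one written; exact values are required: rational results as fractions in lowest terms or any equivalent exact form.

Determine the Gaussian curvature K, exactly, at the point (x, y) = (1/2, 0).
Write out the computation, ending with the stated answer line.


E = 21/16, F = 1, G = 5/4, EG - F^2 = 41/64 at the point
E_x = 17/4, E_y = 3/2, F_x = 4, F_y = -7/3, G_x = 4, G_y = -6
E_yy = 18, F_xy = -14/3, G_xx = 8
The intrinsic route: Brioschi's K = (det M1 - det M2)/(EG - F^2)^2.
M1 = [[-E_yy/2 + F_xy - G_xx/2, E_x/2, F_x - E_y/2], [F_y - G_x/2, E, F], [G_y/2, F, G]] = [[-53/3, 17/8, 13/4], [-13/3, 21/16, 1], [-3, 1, 5/4]]; det M1 = -239/32
M2 = [[0, E_y/2, G_x/2], [E_y/2, E, F], [G_x/2, F, G]] = [[0, 3/4, 2], [3/4, 21/16, 1], [2, 1, 5/4]]; det M2 = -189/64
det M1 - det M2 = -289/64; K = -289/64 / (41/64)^2 = -18496/1681

Answer: K = -18496/1681


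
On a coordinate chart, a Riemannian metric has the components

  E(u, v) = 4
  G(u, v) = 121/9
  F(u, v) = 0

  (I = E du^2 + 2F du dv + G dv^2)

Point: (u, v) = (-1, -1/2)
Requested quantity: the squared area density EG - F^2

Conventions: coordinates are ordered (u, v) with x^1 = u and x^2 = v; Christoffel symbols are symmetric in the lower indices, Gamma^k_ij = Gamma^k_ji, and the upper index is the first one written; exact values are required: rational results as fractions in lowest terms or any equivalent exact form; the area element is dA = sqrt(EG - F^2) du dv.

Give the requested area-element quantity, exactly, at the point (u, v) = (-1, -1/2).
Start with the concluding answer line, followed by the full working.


Answer: EG - F^2 = 484/9

E = 4, F = 0, G = 121/9; EG - F^2 = 484/9


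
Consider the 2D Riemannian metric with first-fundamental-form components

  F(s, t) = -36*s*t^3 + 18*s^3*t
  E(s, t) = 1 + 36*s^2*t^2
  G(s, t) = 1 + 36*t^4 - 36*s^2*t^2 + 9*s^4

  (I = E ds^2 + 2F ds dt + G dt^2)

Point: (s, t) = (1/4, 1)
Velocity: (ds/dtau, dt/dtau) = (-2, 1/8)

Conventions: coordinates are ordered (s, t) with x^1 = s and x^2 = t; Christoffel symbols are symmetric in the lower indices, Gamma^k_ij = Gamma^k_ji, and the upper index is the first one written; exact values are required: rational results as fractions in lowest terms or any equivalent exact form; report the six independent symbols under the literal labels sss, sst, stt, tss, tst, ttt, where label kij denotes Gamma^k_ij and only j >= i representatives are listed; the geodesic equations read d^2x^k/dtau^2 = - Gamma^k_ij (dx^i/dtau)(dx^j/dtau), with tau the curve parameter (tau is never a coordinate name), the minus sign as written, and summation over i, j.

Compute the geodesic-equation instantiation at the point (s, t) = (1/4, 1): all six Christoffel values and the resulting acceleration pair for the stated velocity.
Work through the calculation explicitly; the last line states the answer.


E = 13/4, F = -279/32, G = 8905/256 at the point
E_s = 18, E_t = 9/2, F_s = -261/8, F_t = -855/32, G_s = -279/16, G_t = 279/2
EG - F^2 = 9481/256;  g^inv = (256/9481) * [[8905/256, 279/32], [279/32, 13/4]]
first-kind symbols [ij,l] = (1/2)(d_i g_jl + d_j g_il - d_l g_ij): [ss,s] = E_s/2 = 9, [ss,t] = F_s - E_t/2 = -279/8, [st,s] = E_t/2 = 9/4, [st,t] = G_s/2 = -279/32, [tt,s] = F_t - G_s/2 = -18, [tt,t] = G_t/2 = 279/4
Gamma^s_ij = (G*[ij,s] - F*[ij,t])/(EG - F^2), Gamma^t_ij = (E*[ij,t] - F*[ij,s])/(EG - F^2)
Gamma_sss = 2304/9481, Gamma_sst = 576/9481, Gamma_stt = -4608/9481, Gamma_tss = -8928/9481, Gamma_tst = -2232/9481, Gamma_ttt = 17856/9481
d^2s/dtau^2 = -(Gamma_sss*(-2)^2 + 2*Gamma_sst*(-2)*(1/8) + Gamma_stt*(1/8)^2) = -8856/9481
d^2t/dtau^2 = -(Gamma_tss*(-2)^2 + 2*Gamma_tst*(-2)*(1/8) + Gamma_ttt*(1/8)^2) = 34317/9481

Answer: Gamma_sss = 2304/9481, Gamma_sst = 576/9481, Gamma_stt = -4608/9481, Gamma_tss = -8928/9481, Gamma_tst = -2232/9481, Gamma_ttt = 17856/9481; accelerations (d^2s/dtau^2, d^2t/dtau^2) = (-8856/9481, 34317/9481)


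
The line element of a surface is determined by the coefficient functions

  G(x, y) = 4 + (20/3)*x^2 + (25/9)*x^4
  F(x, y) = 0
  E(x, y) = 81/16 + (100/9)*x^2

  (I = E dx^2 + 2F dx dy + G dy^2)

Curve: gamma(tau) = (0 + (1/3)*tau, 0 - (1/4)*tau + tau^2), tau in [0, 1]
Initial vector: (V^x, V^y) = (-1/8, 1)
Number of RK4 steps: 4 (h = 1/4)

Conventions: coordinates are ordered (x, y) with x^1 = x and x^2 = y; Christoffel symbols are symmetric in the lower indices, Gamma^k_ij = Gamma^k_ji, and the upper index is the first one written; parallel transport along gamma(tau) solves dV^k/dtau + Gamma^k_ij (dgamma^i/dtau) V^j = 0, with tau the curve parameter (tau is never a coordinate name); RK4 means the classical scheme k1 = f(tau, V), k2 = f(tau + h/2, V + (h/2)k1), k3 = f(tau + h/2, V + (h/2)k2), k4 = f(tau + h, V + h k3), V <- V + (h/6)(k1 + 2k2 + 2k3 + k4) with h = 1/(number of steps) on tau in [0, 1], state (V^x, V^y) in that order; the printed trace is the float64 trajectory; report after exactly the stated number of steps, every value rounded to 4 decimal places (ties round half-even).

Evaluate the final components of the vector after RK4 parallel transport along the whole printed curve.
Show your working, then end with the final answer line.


gamma'(tau) = (1/3, -1/4 + 2*tau); f(tau, V)^k = -Gamma^k_ij(gamma(tau)) gamma'^i(tau) V^j; h = 1/4; intermediate values shown to 6 dp
curve data and Christoffel symbols at the stage parameters:
  tau = 0.000000: gamma = (0.000000, 0.000000), gamma' = (0.333333, -0.250000); Gamma_xxx = 0.000000, Gamma_xxy = 0.000000, Gamma_xyy = 0.000000, Gamma_yxx = 0.000000, Gamma_yxy = 0.000000, Gamma_yyy = 0.000000
  tau = 0.125000: gamma = (0.041667, -0.015625), gamma' = (0.333333, 0.000000); Gamma_xxx = 0.091102, Gamma_xxy = 0.000000, Gamma_xyy = -0.054740, Gamma_yxx = 0.000000, Gamma_yxy = 0.069344, Gamma_yyy = 0.000000
  tau = 0.250000: gamma = (0.083333, 0.000000), gamma' = (0.333333, 0.250000); Gamma_xxx = 0.180153, Gamma_xxy = 0.000000, Gamma_xyy = -0.108717, Gamma_yxx = 0.000000, Gamma_yxy = 0.138090, Gamma_yyy = 0.000000
  tau = 0.375000: gamma = (0.125000, 0.046875), gamma' = (0.333333, 0.500000); Gamma_xxx = 0.265252, Gamma_xxy = 0.000000, Gamma_xyy = -0.161223, Gamma_yxx = 0.000000, Gamma_yxy = 0.205656, Gamma_yyy = 0.000000
  tau = 0.500000: gamma = (0.166667, 0.125000), gamma' = (0.333333, 0.750000); Gamma_xxx = 0.344778, Gamma_xxy = 0.000000, Gamma_xyy = -0.211655, Gamma_yxx = 0.000000, Gamma_yxy = 0.271493, Gamma_yyy = 0.000000
  tau = 0.625000: gamma = (0.208333, 0.234375), gamma' = (0.333333, 1.000000); Gamma_xxx = 0.417478, Gamma_xxy = 0.000000, Gamma_xyy = -0.259547, Gamma_yxx = 0.000000, Gamma_yxy = 0.335102, Gamma_yyy = 0.000000
  tau = 0.750000: gamma = (0.250000, 0.375000), gamma' = (0.333333, 1.250000); Gamma_xxx = 0.482509, Gamma_xxy = 0.000000, Gamma_xyy = -0.304584, Gamma_yxx = 0.000000, Gamma_yxy = 0.396040, Gamma_yyy = 0.000000
  tau = 0.875000: gamma = (0.291667, 0.546875), gamma' = (0.333333, 1.500000); Gamma_xxx = 0.539430, Gamma_xxy = 0.000000, Gamma_xyy = -0.346602, Gamma_yxx = 0.000000, Gamma_yxy = 0.453931, Gamma_yyy = 0.000000
  tau = 1.000000: gamma = (0.333333, 0.750000), gamma' = (0.333333, 1.750000); Gamma_xxx = 0.588163, Gamma_xxy = 0.000000, Gamma_xyy = -0.385574, Gamma_yxx = 0.000000, Gamma_yxy = 0.508475, Gamma_yyy = 0.000000
step 0: V^x = -0.1250, V^y = 1.0000
step 1: k1 = (0.000000, 0.000000), k2 = (0.003796, -0.023115), k3 = (0.003782, -0.023048), k4 = (0.034472, -0.041482); V <- V + (h/6)(k1 + 2k2 + 2k3 + k4): V^x = -0.1229, V^y = 0.9944
step 2: k1 = (0.034410, -0.041529), k2 = (0.090233, -0.055615), k3 = (0.089474, -0.056212), k4 = (0.167183, -0.068245); V <- V + (h/6)(k1 + 2k2 + 2k3 + k4): V^x = -0.0996, V^y = 0.9805
step 3: k1 = (0.167093, -0.068464), k2 = (0.263221, -0.082208), k3 = (0.261103, -0.086042), k4 = (0.370642, -0.109633); V <- V + (h/6)(k1 + 2k2 + 2k3 + k4): V^x = -0.0335, V^y = 0.9591
step 4: k1 = (0.370535, -0.110049), k2 = (0.489170, -0.151795), k3 = (0.483791, -0.161102), k4 = (0.602821, -0.233583); V <- V + (h/6)(k1 + 2k2 + 2k3 + k4): V^x = 0.0882, V^y = 0.9187

Answer: V^x = 0.0882, V^y = 0.9187
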